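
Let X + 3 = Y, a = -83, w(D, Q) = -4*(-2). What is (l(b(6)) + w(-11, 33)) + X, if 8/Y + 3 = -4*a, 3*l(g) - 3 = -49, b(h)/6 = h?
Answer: -10175/987 ≈ -10.309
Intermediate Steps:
w(D, Q) = 8
b(h) = 6*h
l(g) = -46/3 (l(g) = 1 + (⅓)*(-49) = 1 - 49/3 = -46/3)
Y = 8/329 (Y = 8/(-3 - 4*(-83)) = 8/(-3 + 332) = 8/329 ≈ 0.024316)
X = -979/329 (X = -3 + 8/329 = -979/329 ≈ -2.9757)
(l(b(6)) + w(-11, 33)) + X = (-46/3 + 8) - 979/329 = -22/3 - 979/329 = -10175/987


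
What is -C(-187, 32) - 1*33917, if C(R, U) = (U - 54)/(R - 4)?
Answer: -6478169/191 ≈ -33917.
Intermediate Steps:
C(R, U) = (-54 + U)/(-4 + R)
-C(-187, 32) - 1*33917 = -(-54 + 32)/(-4 - 187) - 1*33917 = -(-22)/(-191) - 33917 = -(-1)*(-22)/191 - 33917 = -1*22/191 - 33917 = -22/191 - 33917 = -6478169/191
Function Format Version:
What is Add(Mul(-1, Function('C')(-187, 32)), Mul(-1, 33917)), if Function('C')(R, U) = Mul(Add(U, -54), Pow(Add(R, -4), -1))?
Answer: Rational(-6478169, 191) ≈ -33917.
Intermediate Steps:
Function('C')(R, U) = Mul(Pow(Add(-4, R), -1), Add(-54, U)) (Function('C')(R, U) = Mul(Add(-54, U), Pow(Add(-4, R), -1)) = Mul(Pow(Add(-4, R), -1), Add(-54, U)))
Add(Mul(-1, Function('C')(-187, 32)), Mul(-1, 33917)) = Add(Mul(-1, Mul(Pow(Add(-4, -187), -1), Add(-54, 32))), Mul(-1, 33917)) = Add(Mul(-1, Mul(Pow(-191, -1), -22)), -33917) = Add(Mul(-1, Mul(Rational(-1, 191), -22)), -33917) = Add(Mul(-1, Rational(22, 191)), -33917) = Add(Rational(-22, 191), -33917) = Rational(-6478169, 191)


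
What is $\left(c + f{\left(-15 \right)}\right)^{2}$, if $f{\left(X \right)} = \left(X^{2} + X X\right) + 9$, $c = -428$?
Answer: $961$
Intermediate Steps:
$f{\left(X \right)} = 9 + 2 X^{2}$ ($f{\left(X \right)} = \left(X^{2} + X^{2}\right) + 9 = 2 X^{2} + 9 = 9 + 2 X^{2}$)
$\left(c + f{\left(-15 \right)}\right)^{2} = \left(-428 + \left(9 + 2 \left(-15\right)^{2}\right)\right)^{2} = \left(-428 + \left(9 + 2 \cdot 225\right)\right)^{2} = \left(-428 + \left(9 + 450\right)\right)^{2} = \left(-428 + 459\right)^{2} = 31^{2} = 961$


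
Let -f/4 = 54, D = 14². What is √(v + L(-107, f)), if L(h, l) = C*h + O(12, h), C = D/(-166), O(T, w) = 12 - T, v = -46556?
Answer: I*√319853946/83 ≈ 215.48*I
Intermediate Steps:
D = 196
f = -216 (f = -4*54 = -216)
C = -98/83 (C = 196/(-166) = 196*(-1/166) = -98/83 ≈ -1.1807)
L(h, l) = -98*h/83 (L(h, l) = -98*h/83 + (12 - 1*12) = -98*h/83 + (12 - 12) = -98*h/83 + 0 = -98*h/83)
√(v + L(-107, f)) = √(-46556 - 98/83*(-107)) = √(-46556 + 10486/83) = √(-3853662/83) = I*√319853946/83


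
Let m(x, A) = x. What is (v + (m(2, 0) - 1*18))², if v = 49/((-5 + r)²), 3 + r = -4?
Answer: 5085025/20736 ≈ 245.23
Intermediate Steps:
r = -7 (r = -3 - 4 = -7)
v = 49/144 (v = 49/((-5 - 7)²) = 49/((-12)²) = 49/144 ≈ 0.34028)
(v + (m(2, 0) - 1*18))² = (49/144 + (2 - 1*18))² = (49/144 + (2 - 18))² = (49/144 - 16)² = (-2255/144)² = 5085025/20736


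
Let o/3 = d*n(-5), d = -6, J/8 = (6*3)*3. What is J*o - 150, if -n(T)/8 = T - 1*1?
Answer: -373398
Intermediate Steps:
J = 432 (J = 8*((6*3)*3) = 8*(18*3) = 8*54 = 432)
n(T) = 8 - 8*T (n(T) = -8*(T - 1*1) = -8*(T - 1) = -8*(-1 + T) = 8 - 8*T)
o = -864 (o = 3*(-6*(8 - 8*(-5))) = 3*(-6*(8 + 40)) = 3*(-6*48) = 3*(-288) = -864)
J*o - 150 = 432*(-864) - 150 = -373248 - 150 = -373398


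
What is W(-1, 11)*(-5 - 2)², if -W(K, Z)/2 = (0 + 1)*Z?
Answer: -1078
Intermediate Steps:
W(K, Z) = -2*Z (W(K, Z) = -2*(0 + 1)*Z = -2*Z)
W(-1, 11)*(-5 - 2)² = (-2*11)*(-5 - 2)² = -22*(-7)² = -22*49 = -1078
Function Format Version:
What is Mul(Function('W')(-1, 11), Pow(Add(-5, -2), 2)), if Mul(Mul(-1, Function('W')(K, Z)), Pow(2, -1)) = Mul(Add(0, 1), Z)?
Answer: -1078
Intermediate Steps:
Function('W')(K, Z) = Mul(-2, Z) (Function('W')(K, Z) = Mul(-2, Mul(Add(0, 1), Z)) = Mul(-2, Mul(1, Z)) = Mul(-2, Z))
Mul(Function('W')(-1, 11), Pow(Add(-5, -2), 2)) = Mul(Mul(-2, 11), Pow(Add(-5, -2), 2)) = Mul(-22, Pow(-7, 2)) = Mul(-22, 49) = -1078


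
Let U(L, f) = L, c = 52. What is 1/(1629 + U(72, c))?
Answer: 1/1701 ≈ 0.00058789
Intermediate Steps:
1/(1629 + U(72, c)) = 1/(1629 + 72) = 1/1701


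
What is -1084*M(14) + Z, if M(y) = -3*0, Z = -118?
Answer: -118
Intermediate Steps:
M(y) = 0
-1084*M(14) + Z = -1084*0 - 118 = 0 - 118 = -118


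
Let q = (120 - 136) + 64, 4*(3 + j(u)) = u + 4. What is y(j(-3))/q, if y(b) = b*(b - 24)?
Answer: 1177/768 ≈ 1.5326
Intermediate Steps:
j(u) = -2 + u/4 (j(u) = -3 + (u + 4)/4 = -3 + (4 + u)/4 = -3 + (1 + u/4) = -2 + u/4)
y(b) = b*(-24 + b)
q = 48 (q = -16 + 64 = 48)
y(j(-3))/q = ((-2 + (¼)*(-3))*(-24 + (-2 + (¼)*(-3))))/48 = ((-2 - ¾)*(-24 + (-2 - ¾)))*(1/48) = -11*(-24 - 11/4)/4*(1/48) = -11/4*(-107/4)*(1/48) = (1177/16)*(1/48) = 1177/768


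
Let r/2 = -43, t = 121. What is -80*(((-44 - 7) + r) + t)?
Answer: 1280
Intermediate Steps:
r = -86 (r = 2*(-43) = -86)
-80*(((-44 - 7) + r) + t) = -80*(((-44 - 7) - 86) + 121) = -80*((-51 - 86) + 121) = -80*(-137 + 121) = -80*(-16) = 1280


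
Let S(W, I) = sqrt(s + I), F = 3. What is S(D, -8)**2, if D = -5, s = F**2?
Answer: 1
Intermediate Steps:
s = 9 (s = 3**2 = 9)
S(W, I) = sqrt(9 + I)
S(D, -8)**2 = (sqrt(9 - 8))**2 = (sqrt(1))**2 = 1**2 = 1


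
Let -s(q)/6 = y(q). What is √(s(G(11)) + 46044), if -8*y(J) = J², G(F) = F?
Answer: √184539/2 ≈ 214.79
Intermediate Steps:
y(J) = -J²/8
s(q) = 3*q²/4 (s(q) = -(-3)*q²/4 = 3*q²/4)
√(s(G(11)) + 46044) = √((¾)*11² + 46044) = √((¾)*121 + 46044) = √(363/4 + 46044) = √(184539/4) = √184539/2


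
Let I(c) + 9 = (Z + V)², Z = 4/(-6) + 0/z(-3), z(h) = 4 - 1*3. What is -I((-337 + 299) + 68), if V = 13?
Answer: -1288/9 ≈ -143.11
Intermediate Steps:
z(h) = 1 (z(h) = 4 - 3 = 1)
Z = -⅔ (Z = 4/(-6) + 0/1 = 4*(-⅙) + 0*1 = -⅔ + 0 = -⅔ ≈ -0.66667)
I(c) = 1288/9 (I(c) = -9 + (-⅔ + 13)² = -9 + (37/3)² = -9 + 1369/9 = 1288/9)
-I((-337 + 299) + 68) = -1*1288/9 = -1288/9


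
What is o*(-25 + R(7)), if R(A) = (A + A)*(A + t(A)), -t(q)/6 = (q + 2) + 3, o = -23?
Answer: 21505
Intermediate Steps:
t(q) = -30 - 6*q (t(q) = -6*((q + 2) + 3) = -6*((2 + q) + 3) = -6*(5 + q) = -30 - 6*q)
R(A) = 2*A*(-30 - 5*A) (R(A) = (A + A)*(A + (-30 - 6*A)) = (2*A)*(-30 - 5*A) = 2*A*(-30 - 5*A))
o*(-25 + R(7)) = -23*(-25 - 10*7*(6 + 7)) = -23*(-25 - 10*7*13) = -23*(-25 - 910) = -23*(-935) = 21505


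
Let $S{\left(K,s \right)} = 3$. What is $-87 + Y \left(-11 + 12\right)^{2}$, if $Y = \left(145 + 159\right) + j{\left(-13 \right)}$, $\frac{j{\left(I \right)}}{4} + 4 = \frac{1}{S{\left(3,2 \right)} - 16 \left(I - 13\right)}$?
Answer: $\frac{84223}{419} \approx 201.01$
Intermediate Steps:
$j{\left(I \right)} = -16 + \frac{4}{211 - 16 I}$ ($j{\left(I \right)} = -16 + \frac{4}{3 - 16 \left(I - 13\right)} = -16 + \frac{4}{3 - 16 \left(-13 + I\right)} = -16 + \frac{4}{3 - \left(-208 + 16 I\right)} = -16 + \frac{4}{211 - 16 I}$)
$Y = \frac{120676}{419}$ ($Y = \left(145 + 159\right) + \frac{4 \left(-843 + 64 \left(-13\right)\right)}{211 - -208} = 304 + \frac{4 \left(-843 - 832\right)}{211 + 208} = 304 + 4 \cdot \frac{1}{419} \left(-1675\right) = 304 - \frac{6700}{419} = \frac{120676}{419} \approx 288.01$)
$-87 + Y \left(-11 + 12\right)^{2} = -87 + \frac{120676 \left(-11 + 12\right)^{2}}{419} = -87 + \frac{120676 \cdot 1^{2}}{419} = -87 + \frac{120676}{419} \cdot 1 = -87 + \frac{120676}{419} = \frac{84223}{419}$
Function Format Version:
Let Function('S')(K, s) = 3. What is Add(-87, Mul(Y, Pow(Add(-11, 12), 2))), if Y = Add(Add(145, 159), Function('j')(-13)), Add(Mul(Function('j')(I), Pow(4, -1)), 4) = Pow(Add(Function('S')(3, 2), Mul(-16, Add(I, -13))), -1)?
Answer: Rational(84223, 419) ≈ 201.01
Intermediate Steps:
Function('j')(I) = Add(-16, Mul(4, Pow(Add(211, Mul(-16, I)), -1))) (Function('j')(I) = Add(-16, Mul(4, Pow(Add(3, Mul(-16, Add(I, -13))), -1))) = Add(-16, Mul(4, Pow(Add(3, Mul(-16, Add(-13, I))), -1))) = Add(-16, Mul(4, Pow(Add(3, Add(208, Mul(-16, I))), -1))) = Add(-16, Mul(4, Pow(Add(211, Mul(-16, I)), -1))))
Y = Rational(120676, 419) (Y = Add(Add(145, 159), Mul(4, Pow(Add(211, Mul(-16, -13)), -1), Add(-843, Mul(64, -13)))) = Add(304, Mul(4, Pow(Add(211, 208), -1), Add(-843, -832))) = Add(304, Mul(4, Pow(419, -1), -1675)) = Add(304, Mul(4, Rational(1, 419), -1675)) = Add(304, Rational(-6700, 419)) = Rational(120676, 419) ≈ 288.01)
Add(-87, Mul(Y, Pow(Add(-11, 12), 2))) = Add(-87, Mul(Rational(120676, 419), Pow(Add(-11, 12), 2))) = Add(-87, Mul(Rational(120676, 419), Pow(1, 2))) = Add(-87, Mul(Rational(120676, 419), 1)) = Add(-87, Rational(120676, 419)) = Rational(84223, 419)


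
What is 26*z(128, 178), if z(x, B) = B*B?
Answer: 823784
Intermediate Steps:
z(x, B) = B²
26*z(128, 178) = 26*178² = 26*31684 = 823784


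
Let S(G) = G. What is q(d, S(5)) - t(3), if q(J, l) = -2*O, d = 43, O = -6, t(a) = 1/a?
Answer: 35/3 ≈ 11.667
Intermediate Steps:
q(J, l) = 12 (q(J, l) = -2*(-6) = 12)
q(d, S(5)) - t(3) = 12 - 1/3 = 12 - 1*⅓ = 12 - ⅓ = 35/3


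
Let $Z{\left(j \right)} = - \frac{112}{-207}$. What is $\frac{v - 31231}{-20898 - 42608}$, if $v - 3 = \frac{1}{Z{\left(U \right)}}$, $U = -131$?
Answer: $\frac{3497329}{7112672} \approx 0.4917$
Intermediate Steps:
$Z{\left(j \right)} = \frac{112}{207}$ ($Z{\left(j \right)} = \left(-112\right) \left(- \frac{1}{207}\right) = \frac{112}{207}$)
$v = \frac{543}{112}$ ($v = 3 + \frac{1}{\frac{112}{207}} = 3 + \frac{207}{112} = \frac{543}{112} \approx 4.8482$)
$\frac{v - 31231}{-20898 - 42608} = \frac{\frac{543}{112} - 31231}{-20898 - 42608} = \frac{\frac{543}{112} - 31231}{-63506} = \left(\frac{543}{112} - 31231\right) \left(- \frac{1}{63506}\right) = \left(- \frac{3497329}{112}\right) \left(- \frac{1}{63506}\right) = \frac{3497329}{7112672}$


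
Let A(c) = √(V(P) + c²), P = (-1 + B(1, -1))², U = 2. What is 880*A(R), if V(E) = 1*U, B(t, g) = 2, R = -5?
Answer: 2640*√3 ≈ 4572.6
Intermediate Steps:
P = 1 (P = (-1 + 2)² = 1² = 1)
V(E) = 2 (V(E) = 1*2 = 2)
A(c) = √(2 + c²)
880*A(R) = 880*√(2 + (-5)²) = 880*√(2 + 25) = 880*√27 = 880*(3*√3) = 2640*√3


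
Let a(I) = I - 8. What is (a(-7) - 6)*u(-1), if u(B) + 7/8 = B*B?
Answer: -21/8 ≈ -2.6250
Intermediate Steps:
u(B) = -7/8 + B² (u(B) = -7/8 + B*B = -7/8 + B²)
a(I) = -8 + I
(a(-7) - 6)*u(-1) = ((-8 - 7) - 6)*(-7/8 + (-1)²) = (-15 - 6)*(-7/8 + 1) = -21*⅛ = -21/8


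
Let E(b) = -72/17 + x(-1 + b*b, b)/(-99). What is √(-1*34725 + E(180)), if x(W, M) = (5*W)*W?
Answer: 2*I*√4173958809889/561 ≈ 7283.5*I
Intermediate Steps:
x(W, M) = 5*W²
E(b) = -72/17 - 5*(-1 + b²)²/99 (E(b) = -72/17 + (5*(-1 + b*b)²)/(-99) = -72*1/17 + (5*(-1 + b²)²)*(-1/99) = -72/17 - 5*(-1 + b²)²/99)
√(-1*34725 + E(180)) = √(-1*34725 + (-72/17 - 5*(-1 + 180²)²/99)) = √(-34725 + (-72/17 - 5*(-1 + 32400)²/99)) = √(-34725 + (-72/17 - 5/99*32399²)) = √(-34725 + (-72/17 - 5/99*1049695201)) = √(-34725 + (-72/17 - 5248476005/99)) = √(-34725 - 89224099213/1683) = √(-89282541388/1683) = 2*I*√4173958809889/561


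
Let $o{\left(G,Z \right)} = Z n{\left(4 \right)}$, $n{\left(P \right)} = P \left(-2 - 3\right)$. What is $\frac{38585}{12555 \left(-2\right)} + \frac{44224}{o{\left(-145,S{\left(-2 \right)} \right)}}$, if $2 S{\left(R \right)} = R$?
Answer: $\frac{55484647}{25110} \approx 2209.7$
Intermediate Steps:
$n{\left(P \right)} = - 5 P$ ($n{\left(P \right)} = P \left(-5\right) = - 5 P$)
$S{\left(R \right)} = \frac{R}{2}$
$o{\left(G,Z \right)} = - 20 Z$ ($o{\left(G,Z \right)} = Z \left(\left(-5\right) 4\right) = Z \left(-20\right) = - 20 Z$)
$\frac{38585}{12555 \left(-2\right)} + \frac{44224}{o{\left(-145,S{\left(-2 \right)} \right)}} = \frac{38585}{12555 \left(-2\right)} + \frac{44224}{\left(-20\right) \frac{1}{2} \left(-2\right)} = \frac{38585}{-25110} + \frac{44224}{\left(-20\right) \left(-1\right)} = 38585 \left(- \frac{1}{25110}\right) + \frac{44224}{20} = - \frac{7717}{5022} + 44224 \cdot \frac{1}{20} = - \frac{7717}{5022} + \frac{11056}{5} = \frac{55484647}{25110}$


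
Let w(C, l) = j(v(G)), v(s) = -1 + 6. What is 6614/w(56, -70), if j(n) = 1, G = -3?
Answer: 6614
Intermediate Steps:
v(s) = 5
w(C, l) = 1
6614/w(56, -70) = 6614/1 = 6614*1 = 6614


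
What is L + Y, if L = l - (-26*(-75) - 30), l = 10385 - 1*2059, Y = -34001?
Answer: -27595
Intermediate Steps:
l = 8326 (l = 10385 - 2059 = 8326)
L = 6406 (L = 8326 - (-26*(-75) - 30) = 8326 - (1950 - 30) = 8326 - 1*1920 = 8326 - 1920 = 6406)
L + Y = 6406 - 34001 = -27595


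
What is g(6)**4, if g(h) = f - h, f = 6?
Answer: 0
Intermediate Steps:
g(h) = 6 - h
g(6)**4 = (6 - 1*6)**4 = (6 - 6)**4 = 0**4 = 0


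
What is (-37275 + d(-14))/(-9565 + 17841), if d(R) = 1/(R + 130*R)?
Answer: -68362351/15178184 ≈ -4.5040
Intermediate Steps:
d(R) = 1/(131*R)
(-37275 + d(-14))/(-9565 + 17841) = (-37275 + (1/131)/(-14))/(-9565 + 17841) = (-37275 + (1/131)*(-1/14))/8276 = (-37275 - 1/1834)*(1/8276) = -68362351/1834*1/8276 = -68362351/15178184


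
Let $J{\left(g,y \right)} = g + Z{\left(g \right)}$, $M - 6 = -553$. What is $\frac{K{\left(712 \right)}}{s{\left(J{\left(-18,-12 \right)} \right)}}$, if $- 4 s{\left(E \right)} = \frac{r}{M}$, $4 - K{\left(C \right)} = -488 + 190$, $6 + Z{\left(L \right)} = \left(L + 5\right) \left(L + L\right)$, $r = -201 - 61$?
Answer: $- \frac{330388}{131} \approx -2522.0$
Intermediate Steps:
$r = -262$ ($r = -201 - 61 = -262$)
$Z{\left(L \right)} = -6 + 2 L \left(5 + L\right)$ ($Z{\left(L \right)} = -6 + \left(L + 5\right) \left(L + L\right) = -6 + \left(5 + L\right) 2 L = -6 + 2 L \left(5 + L\right)$)
$K{\left(C \right)} = 302$ ($K{\left(C \right)} = 4 - \left(-488 + 190\right) = 4 - -298 = 4 + 298 = 302$)
$M = -547$ ($M = 6 - 553 = -547$)
$J{\left(g,y \right)} = -6 + 2 g^{2} + 11 g$ ($J{\left(g,y \right)} = g + \left(-6 + 2 g^{2} + 10 g\right) = -6 + 2 g^{2} + 11 g$)
$s{\left(E \right)} = - \frac{131}{1094}$ ($s{\left(E \right)} = - \frac{\left(-262\right) \frac{1}{-547}}{4} = - \frac{\left(-262\right) \left(- \frac{1}{547}\right)}{4} = \left(- \frac{1}{4}\right) \frac{262}{547} = - \frac{131}{1094}$)
$\frac{K{\left(712 \right)}}{s{\left(J{\left(-18,-12 \right)} \right)}} = \frac{302}{- \frac{131}{1094}} = 302 \left(- \frac{1094}{131}\right) = - \frac{330388}{131}$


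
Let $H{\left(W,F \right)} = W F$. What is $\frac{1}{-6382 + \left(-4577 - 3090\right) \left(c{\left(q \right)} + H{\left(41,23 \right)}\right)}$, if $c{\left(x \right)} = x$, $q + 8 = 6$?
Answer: $- \frac{1}{7221029} \approx -1.3848 \cdot 10^{-7}$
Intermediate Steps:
$q = -2$ ($q = -8 + 6 = -2$)
$H{\left(W,F \right)} = F W$
$\frac{1}{-6382 + \left(-4577 - 3090\right) \left(c{\left(q \right)} + H{\left(41,23 \right)}\right)} = \frac{1}{-6382 + \left(-4577 - 3090\right) \left(-2 + 23 \cdot 41\right)} = \frac{1}{-6382 - 7667 \left(-2 + 943\right)} = \frac{1}{-6382 - 7214647} = \frac{1}{-7221029} = - \frac{1}{7221029}$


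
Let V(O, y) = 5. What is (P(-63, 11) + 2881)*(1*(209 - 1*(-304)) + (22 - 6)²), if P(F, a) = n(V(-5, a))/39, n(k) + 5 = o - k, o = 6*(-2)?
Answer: 86387153/39 ≈ 2.2151e+6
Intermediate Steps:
o = -12
n(k) = -17 - k (n(k) = -5 + (-12 - k) = -17 - k)
P(F, a) = -22/39 (P(F, a) = (-17 - 1*5)/39 = (-17 - 5)*(1/39) = -22*1/39 = -22/39)
(P(-63, 11) + 2881)*(1*(209 - 1*(-304)) + (22 - 6)²) = (-22/39 + 2881)*(1*(209 - 1*(-304)) + (22 - 6)²) = 112337*(1*(209 + 304) + 16²)/39 = 112337*(1*513 + 256)/39 = 112337*(513 + 256)/39 = (112337/39)*769 = 86387153/39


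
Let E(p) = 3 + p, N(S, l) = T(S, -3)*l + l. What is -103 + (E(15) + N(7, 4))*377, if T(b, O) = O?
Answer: 3667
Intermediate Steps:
N(S, l) = -2*l (N(S, l) = -3*l + l = -2*l)
-103 + (E(15) + N(7, 4))*377 = -103 + ((3 + 15) - 2*4)*377 = -103 + (18 - 8)*377 = -103 + 10*377 = -103 + 3770 = 3667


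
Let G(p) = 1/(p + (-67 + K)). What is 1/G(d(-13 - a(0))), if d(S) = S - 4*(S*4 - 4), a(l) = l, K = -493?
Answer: -349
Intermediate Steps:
d(S) = 16 - 15*S (d(S) = S - 4*(4*S - 4) = S - 4*(-4 + 4*S) = S + (16 - 16*S) = 16 - 15*S)
G(p) = 1/(-560 + p) (G(p) = 1/(p + (-67 - 493)) = 1/(p - 560) = 1/(-560 + p))
1/G(d(-13 - a(0))) = 1/(1/(-560 + (16 - 15*(-13 - 1*0)))) = 1/(1/(-560 + (16 - 15*(-13 + 0)))) = 1/(1/(-560 + (16 - 15*(-13)))) = 1/(1/(-560 + (16 + 195))) = 1/(1/(-560 + 211)) = 1/(1/(-349)) = 1/(-1/349) = -349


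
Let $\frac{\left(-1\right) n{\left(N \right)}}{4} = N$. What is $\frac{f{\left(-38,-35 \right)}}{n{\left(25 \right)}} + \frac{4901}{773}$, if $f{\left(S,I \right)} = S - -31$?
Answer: $\frac{495511}{77300} \approx 6.4102$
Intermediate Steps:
$f{\left(S,I \right)} = 31 + S$ ($f{\left(S,I \right)} = S + 31 = 31 + S$)
$n{\left(N \right)} = - 4 N$
$\frac{f{\left(-38,-35 \right)}}{n{\left(25 \right)}} + \frac{4901}{773} = \frac{31 - 38}{\left(-4\right) 25} + \frac{4901}{773} = - \frac{7}{-100} + 4901 \cdot \frac{1}{773} = \left(-7\right) \left(- \frac{1}{100}\right) + \frac{4901}{773} = \frac{7}{100} + \frac{4901}{773} = \frac{495511}{77300}$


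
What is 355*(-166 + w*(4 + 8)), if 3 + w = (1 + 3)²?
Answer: -3550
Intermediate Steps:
w = 13 (w = -3 + (1 + 3)² = -3 + 4² = -3 + 16 = 13)
355*(-166 + w*(4 + 8)) = 355*(-166 + 13*(4 + 8)) = 355*(-166 + 13*12) = 355*(-166 + 156) = 355*(-10) = -3550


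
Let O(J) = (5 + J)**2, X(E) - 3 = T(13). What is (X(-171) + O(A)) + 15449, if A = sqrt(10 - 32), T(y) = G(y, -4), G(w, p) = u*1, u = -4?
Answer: 15451 + 10*I*sqrt(22) ≈ 15451.0 + 46.904*I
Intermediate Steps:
G(w, p) = -4 (G(w, p) = -4*1 = -4)
T(y) = -4
X(E) = -1 (X(E) = 3 - 4 = -1)
A = I*sqrt(22) (A = sqrt(-22) = I*sqrt(22) ≈ 4.6904*I)
(X(-171) + O(A)) + 15449 = (-1 + (5 + I*sqrt(22))**2) + 15449 = 15448 + (5 + I*sqrt(22))**2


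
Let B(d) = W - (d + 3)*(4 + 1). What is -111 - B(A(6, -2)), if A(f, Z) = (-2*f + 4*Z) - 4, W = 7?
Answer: -223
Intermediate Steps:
A(f, Z) = -4 - 2*f + 4*Z
B(d) = -8 - 5*d (B(d) = 7 - (d + 3)*(4 + 1) = 7 - (3 + d)*5 = 7 - (15 + 5*d) = 7 + (-15 - 5*d) = -8 - 5*d)
-111 - B(A(6, -2)) = -111 - (-8 - 5*(-4 - 2*6 + 4*(-2))) = -111 - (-8 - 5*(-4 - 12 - 8)) = -111 - (-8 - 5*(-24)) = -111 - (-8 + 120) = -111 - 1*112 = -111 - 112 = -223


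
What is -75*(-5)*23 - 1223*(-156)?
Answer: 199413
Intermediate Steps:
-75*(-5)*23 - 1223*(-156) = 375*23 + 190788 = 8625 + 190788 = 199413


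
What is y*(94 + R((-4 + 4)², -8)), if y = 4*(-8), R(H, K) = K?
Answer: -2752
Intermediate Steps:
y = -32
y*(94 + R((-4 + 4)², -8)) = -32*(94 - 8) = -32*86 = -2752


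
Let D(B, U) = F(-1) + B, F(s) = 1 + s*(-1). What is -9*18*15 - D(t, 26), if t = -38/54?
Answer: -65645/27 ≈ -2431.3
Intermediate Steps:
F(s) = 1 - s
t = -19/27 (t = -38*1/54 = -19/27 ≈ -0.70370)
D(B, U) = 2 + B (D(B, U) = (1 - 1*(-1)) + B = (1 + 1) + B = 2 + B)
-9*18*15 - D(t, 26) = -9*18*15 - (2 - 19/27) = -162*15 - 1*35/27 = -2430 - 35/27 = -65645/27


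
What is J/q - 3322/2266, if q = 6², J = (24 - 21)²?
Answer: -501/412 ≈ -1.2160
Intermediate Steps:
J = 9 (J = 3² = 9)
q = 36
J/q - 3322/2266 = 9/36 - 3322/2266 = 9*(1/36) - 3322*1/2266 = ¼ - 151/103 = -501/412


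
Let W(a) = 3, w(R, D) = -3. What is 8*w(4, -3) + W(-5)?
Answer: -21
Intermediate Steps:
8*w(4, -3) + W(-5) = 8*(-3) + 3 = -24 + 3 = -21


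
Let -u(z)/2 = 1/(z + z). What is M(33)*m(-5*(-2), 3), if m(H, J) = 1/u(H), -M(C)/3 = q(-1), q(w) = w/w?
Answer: 30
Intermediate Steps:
u(z) = -1/z (u(z) = -2/(z + z) = -2*1/(2*z) = -1/z)
q(w) = 1
M(C) = -3 (M(C) = -3*1 = -3)
m(H, J) = -H (m(H, J) = 1/(-1/H) = -H)
M(33)*m(-5*(-2), 3) = -(-3)*(-5*(-2)) = -(-3)*10 = -3*(-10) = 30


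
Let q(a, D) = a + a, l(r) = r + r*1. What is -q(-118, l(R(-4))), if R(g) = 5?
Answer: 236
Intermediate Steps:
l(r) = 2*r (l(r) = r + r = 2*r)
q(a, D) = 2*a
-q(-118, l(R(-4))) = -2*(-118) = -1*(-236) = 236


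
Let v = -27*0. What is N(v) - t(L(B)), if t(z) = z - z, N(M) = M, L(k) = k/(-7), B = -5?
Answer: 0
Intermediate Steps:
L(k) = -k/7 (L(k) = k*(-1/7) = -k/7)
v = 0
t(z) = 0
N(v) - t(L(B)) = 0 - 1*0 = 0 + 0 = 0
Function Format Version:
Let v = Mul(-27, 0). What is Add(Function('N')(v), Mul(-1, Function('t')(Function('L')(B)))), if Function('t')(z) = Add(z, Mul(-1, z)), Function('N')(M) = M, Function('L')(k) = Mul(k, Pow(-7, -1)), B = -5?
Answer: 0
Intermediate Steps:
Function('L')(k) = Mul(Rational(-1, 7), k) (Function('L')(k) = Mul(k, Rational(-1, 7)) = Mul(Rational(-1, 7), k))
v = 0
Function('t')(z) = 0
Add(Function('N')(v), Mul(-1, Function('t')(Function('L')(B)))) = Add(0, Mul(-1, 0)) = Add(0, 0) = 0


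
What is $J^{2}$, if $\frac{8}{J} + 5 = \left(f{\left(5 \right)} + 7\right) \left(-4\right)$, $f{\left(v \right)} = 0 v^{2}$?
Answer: $\frac{64}{1089} \approx 0.05877$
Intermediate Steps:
$f{\left(v \right)} = 0$
$J = - \frac{8}{33}$ ($J = \frac{8}{-5 + \left(0 + 7\right) \left(-4\right)} = \frac{8}{-5 + 7 \left(-4\right)} = \frac{8}{-5 - 28} = \frac{8}{-33} = 8 \left(- \frac{1}{33}\right) = - \frac{8}{33} \approx -0.24242$)
$J^{2} = \left(- \frac{8}{33}\right)^{2} = \frac{64}{1089}$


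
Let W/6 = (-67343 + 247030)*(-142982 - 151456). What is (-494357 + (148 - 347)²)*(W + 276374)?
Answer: 144357657809798872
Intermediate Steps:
W = -317440085436 (W = 6*((-67343 + 247030)*(-142982 - 151456)) = 6*(179687*(-294438)) = 6*(-52906680906) = -317440085436)
(-494357 + (148 - 347)²)*(W + 276374) = (-494357 + (148 - 347)²)*(-317440085436 + 276374) = (-494357 + (-199)²)*(-317439809062) = (-494357 + 39601)*(-317439809062) = -454756*(-317439809062) = 144357657809798872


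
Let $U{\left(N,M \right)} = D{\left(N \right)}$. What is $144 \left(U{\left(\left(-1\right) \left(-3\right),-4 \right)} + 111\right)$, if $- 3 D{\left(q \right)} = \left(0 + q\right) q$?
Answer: $15552$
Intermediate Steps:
$D{\left(q \right)} = - \frac{q^{2}}{3}$ ($D{\left(q \right)} = - \frac{\left(0 + q\right) q}{3} = - \frac{q q}{3} = - \frac{q^{2}}{3}$)
$U{\left(N,M \right)} = - \frac{N^{2}}{3}$
$144 \left(U{\left(\left(-1\right) \left(-3\right),-4 \right)} + 111\right) = 144 \left(- \frac{\left(\left(-1\right) \left(-3\right)\right)^{2}}{3} + 111\right) = 144 \left(- \frac{3^{2}}{3} + 111\right) = 144 \left(\left(- \frac{1}{3}\right) 9 + 111\right) = 144 \left(-3 + 111\right) = 144 \cdot 108 = 15552$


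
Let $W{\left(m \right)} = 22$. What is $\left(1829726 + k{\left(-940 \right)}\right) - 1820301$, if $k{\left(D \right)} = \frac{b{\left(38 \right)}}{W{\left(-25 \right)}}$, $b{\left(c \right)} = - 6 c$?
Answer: $\frac{103561}{11} \approx 9414.6$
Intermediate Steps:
$k{\left(D \right)} = - \frac{114}{11}$ ($k{\left(D \right)} = \frac{\left(-6\right) 38}{22} = \left(-228\right) \frac{1}{22} = - \frac{114}{11}$)
$\left(1829726 + k{\left(-940 \right)}\right) - 1820301 = \left(1829726 - \frac{114}{11}\right) - 1820301 = \frac{20126872}{11} - 1820301 = \frac{103561}{11}$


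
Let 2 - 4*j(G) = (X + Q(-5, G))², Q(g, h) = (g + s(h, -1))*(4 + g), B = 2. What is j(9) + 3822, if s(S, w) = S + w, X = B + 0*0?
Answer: 15289/4 ≈ 3822.3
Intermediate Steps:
X = 2 (X = 2 + 0*0 = 2 + 0 = 2)
Q(g, h) = (4 + g)*(-1 + g + h) (Q(g, h) = (g + (h - 1))*(4 + g) = (g + (-1 + h))*(4 + g) = (-1 + g + h)*(4 + g) = (4 + g)*(-1 + g + h))
j(G) = ½ - (8 - G)²/4 (j(G) = ½ - (2 + (-4 + (-5)² + 3*(-5) + 4*G - 5*G))²/4 = ½ - (2 + (-4 + 25 - 15 + 4*G - 5*G))²/4 = ½ - (2 + (6 - G))²/4 = ½ - (8 - G)²/4)
j(9) + 3822 = (½ - (-8 + 9)²/4) + 3822 = (½ - ¼*1²) + 3822 = (½ - ¼*1) + 3822 = (½ - ¼) + 3822 = ¼ + 3822 = 15289/4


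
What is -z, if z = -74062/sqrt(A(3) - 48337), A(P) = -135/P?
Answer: -37031*I*sqrt(48382)/24191 ≈ -336.71*I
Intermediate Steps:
z = 37031*I*sqrt(48382)/24191 (z = -74062/sqrt(-135/3 - 48337) = -74062/sqrt(-135*1/3 - 48337) = -74062/sqrt(-45 - 48337) = -74062*(-I*sqrt(48382)/48382) = -(-37031)*I*sqrt(48382)/24191 = 37031*I*sqrt(48382)/24191 ≈ 336.71*I)
-z = -37031*I*sqrt(48382)/24191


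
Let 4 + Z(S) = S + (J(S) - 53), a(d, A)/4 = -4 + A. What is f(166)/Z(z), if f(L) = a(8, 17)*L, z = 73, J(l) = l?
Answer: 8632/89 ≈ 96.989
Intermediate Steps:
a(d, A) = -16 + 4*A (a(d, A) = 4*(-4 + A) = -16 + 4*A)
Z(S) = -57 + 2*S (Z(S) = -4 + (S + (S - 53)) = -4 + (S + (-53 + S)) = -4 + (-53 + 2*S) = -57 + 2*S)
f(L) = 52*L (f(L) = (-16 + 4*17)*L = (-16 + 68)*L = 52*L)
f(166)/Z(z) = (52*166)/(-57 + 2*73) = 8632/(-57 + 146) = 8632/89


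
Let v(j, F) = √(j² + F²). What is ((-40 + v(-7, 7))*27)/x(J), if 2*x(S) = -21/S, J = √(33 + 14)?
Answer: -18*√94 + 720*√47/7 ≈ 530.64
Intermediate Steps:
J = √47 ≈ 6.8557
x(S) = -21/(2*S) (x(S) = (-21/S)/2 = -21/(2*S))
v(j, F) = √(F² + j²)
((-40 + v(-7, 7))*27)/x(J) = ((-40 + √(7² + (-7)²))*27)/((-21*√47/47/2)) = ((-40 + √(49 + 49))*27)/((-21*√47/94)) = ((-40 + √98)*27)/((-21*√47/94)) = ((-40 + 7*√2)*27)*(-2*√47/21) = (-1080 + 189*√2)*(-2*√47/21) = -2*√47*(-1080 + 189*√2)/21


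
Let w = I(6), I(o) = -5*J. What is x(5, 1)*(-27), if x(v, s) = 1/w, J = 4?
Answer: 27/20 ≈ 1.3500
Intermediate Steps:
I(o) = -20 (I(o) = -5*4 = -20)
w = -20
x(v, s) = -1/20 (x(v, s) = 1/(-20) = -1/20)
x(5, 1)*(-27) = -1/20*(-27) = 27/20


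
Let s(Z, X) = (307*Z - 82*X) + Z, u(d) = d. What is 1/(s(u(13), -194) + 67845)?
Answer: 1/87757 ≈ 1.1395e-5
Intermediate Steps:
s(Z, X) = -82*X + 308*Z (s(Z, X) = (-82*X + 307*Z) + Z = -82*X + 308*Z)
1/(s(u(13), -194) + 67845) = 1/((-82*(-194) + 308*13) + 67845) = 1/((15908 + 4004) + 67845) = 1/(19912 + 67845) = 1/87757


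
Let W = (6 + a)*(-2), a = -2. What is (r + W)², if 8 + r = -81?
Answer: 9409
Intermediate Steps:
r = -89 (r = -8 - 81 = -89)
W = -8 (W = (6 - 2)*(-2) = 4*(-2) = -8)
(r + W)² = (-89 - 8)² = (-97)² = 9409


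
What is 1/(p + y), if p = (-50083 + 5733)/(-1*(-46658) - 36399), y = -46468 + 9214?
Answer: -10259/382233136 ≈ -2.6840e-5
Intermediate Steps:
y = -37254
p = -44350/10259 (p = -44350/(46658 - 36399) = -44350/10259 ≈ -4.3230)
1/(p + y) = 1/(-44350/10259 - 37254) = 1/(-382233136/10259) = -10259/382233136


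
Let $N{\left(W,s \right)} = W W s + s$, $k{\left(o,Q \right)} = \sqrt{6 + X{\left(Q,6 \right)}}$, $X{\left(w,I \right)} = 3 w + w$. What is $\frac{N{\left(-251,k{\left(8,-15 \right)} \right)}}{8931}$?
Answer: $\frac{63002 i \sqrt{6}}{2977} \approx 51.838 i$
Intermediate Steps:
$X{\left(w,I \right)} = 4 w$
$k{\left(o,Q \right)} = \sqrt{6 + 4 Q}$
$N{\left(W,s \right)} = s + s W^{2}$ ($N{\left(W,s \right)} = W^{2} s + s = s W^{2} + s = s + s W^{2}$)
$\frac{N{\left(-251,k{\left(8,-15 \right)} \right)}}{8931} = \frac{\sqrt{6 + 4 \left(-15\right)} \left(1 + \left(-251\right)^{2}\right)}{8931} = \sqrt{6 - 60} \left(1 + 63001\right) \frac{1}{8931} = \sqrt{-54} \cdot 63002 \cdot \frac{1}{8931} = 3 i \sqrt{6} \cdot 63002 \cdot \frac{1}{8931} = 189006 i \sqrt{6} \cdot \frac{1}{8931} = \frac{63002 i \sqrt{6}}{2977}$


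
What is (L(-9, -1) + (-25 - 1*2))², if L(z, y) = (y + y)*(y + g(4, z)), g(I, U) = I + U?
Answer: 225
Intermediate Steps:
L(z, y) = 2*y*(4 + y + z) (L(z, y) = (y + y)*(y + (4 + z)) = (2*y)*(4 + y + z) = 2*y*(4 + y + z))
(L(-9, -1) + (-25 - 1*2))² = (2*(-1)*(4 - 1 - 9) + (-25 - 1*2))² = (2*(-1)*(-6) + (-25 - 2))² = (12 - 27)² = (-15)² = 225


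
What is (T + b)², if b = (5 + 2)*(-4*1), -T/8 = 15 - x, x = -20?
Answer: 94864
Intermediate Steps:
T = -280 (T = -8*(15 - 1*(-20)) = -8*(15 + 20) = -8*35 = -280)
b = -28 (b = 7*(-4) = -28)
(T + b)² = (-280 - 28)² = (-308)² = 94864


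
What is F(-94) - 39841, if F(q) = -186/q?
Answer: -1872434/47 ≈ -39839.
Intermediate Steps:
F(-94) - 39841 = -186/(-94) - 39841 = -186*(-1/94) - 39841 = 93/47 - 39841 = -1872434/47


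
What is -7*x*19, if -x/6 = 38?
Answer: 30324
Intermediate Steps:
x = -228 (x = -6*38 = -228)
-7*x*19 = -7*(-228)*19 = 1596*19 = 30324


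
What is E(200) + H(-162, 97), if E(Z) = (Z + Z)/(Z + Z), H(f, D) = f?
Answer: -161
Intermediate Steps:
E(Z) = 1 (E(Z) = (2*Z)/((2*Z)) = (2*Z)*(1/(2*Z)) = 1)
E(200) + H(-162, 97) = 1 - 162 = -161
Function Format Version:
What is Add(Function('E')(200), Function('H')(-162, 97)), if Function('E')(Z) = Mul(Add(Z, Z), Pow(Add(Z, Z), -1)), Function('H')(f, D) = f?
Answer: -161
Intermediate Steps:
Function('E')(Z) = 1 (Function('E')(Z) = Mul(Mul(2, Z), Pow(Mul(2, Z), -1)) = Mul(Mul(2, Z), Mul(Rational(1, 2), Pow(Z, -1))) = 1)
Add(Function('E')(200), Function('H')(-162, 97)) = Add(1, -162) = -161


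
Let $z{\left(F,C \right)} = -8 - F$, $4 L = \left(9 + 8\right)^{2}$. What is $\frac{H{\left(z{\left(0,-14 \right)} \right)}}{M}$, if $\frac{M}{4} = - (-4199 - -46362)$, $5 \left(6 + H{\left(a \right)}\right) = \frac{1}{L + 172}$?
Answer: $\frac{14653}{411932510} \approx 3.5571 \cdot 10^{-5}$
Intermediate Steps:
$L = \frac{289}{4}$ ($L = \frac{\left(9 + 8\right)^{2}}{4} = \frac{17^{2}}{4} = \frac{1}{4} \cdot 289 = \frac{289}{4} \approx 72.25$)
$H{\left(a \right)} = - \frac{29306}{4885}$ ($H{\left(a \right)} = -6 + \frac{1}{5 \left(\frac{289}{4} + 172\right)} = -6 + \frac{1}{5 \cdot \frac{977}{4}} = -6 + \frac{1}{5} \cdot \frac{4}{977} = -6 + \frac{4}{4885} = - \frac{29306}{4885}$)
$M = -168652$ ($M = 4 \left(- (-4199 - -46362)\right) = 4 \left(- (-4199 + 46362)\right) = 4 \left(\left(-1\right) 42163\right) = 4 \left(-42163\right) = -168652$)
$\frac{H{\left(z{\left(0,-14 \right)} \right)}}{M} = - \frac{29306}{4885 \left(-168652\right)} = \left(- \frac{29306}{4885}\right) \left(- \frac{1}{168652}\right) = \frac{14653}{411932510}$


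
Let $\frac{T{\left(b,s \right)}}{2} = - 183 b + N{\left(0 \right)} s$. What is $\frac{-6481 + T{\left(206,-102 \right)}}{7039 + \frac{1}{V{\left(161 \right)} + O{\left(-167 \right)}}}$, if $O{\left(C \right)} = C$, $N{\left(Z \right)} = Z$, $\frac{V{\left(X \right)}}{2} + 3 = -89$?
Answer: $- \frac{28738827}{2470688} \approx -11.632$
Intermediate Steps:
$V{\left(X \right)} = -184$ ($V{\left(X \right)} = -6 + 2 \left(-89\right) = -6 - 178 = -184$)
$T{\left(b,s \right)} = - 366 b$ ($T{\left(b,s \right)} = 2 \left(- 183 b + 0 s\right) = 2 \left(- 183 b + 0\right) = 2 \left(- 183 b\right) = - 366 b$)
$\frac{-6481 + T{\left(206,-102 \right)}}{7039 + \frac{1}{V{\left(161 \right)} + O{\left(-167 \right)}}} = \frac{-6481 - 75396}{7039 + \frac{1}{-184 - 167}} = \frac{-6481 - 75396}{7039 + \frac{1}{-351}} = - \frac{81877}{7039 - \frac{1}{351}} = - \frac{81877}{\frac{2470688}{351}} = \left(-81877\right) \frac{351}{2470688} = - \frac{28738827}{2470688}$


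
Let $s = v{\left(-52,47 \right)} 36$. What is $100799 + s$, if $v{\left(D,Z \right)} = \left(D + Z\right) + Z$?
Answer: $102311$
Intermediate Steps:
$v{\left(D,Z \right)} = D + 2 Z$
$s = 1512$ ($s = \left(-52 + 2 \cdot 47\right) 36 = \left(-52 + 94\right) 36 = 42 \cdot 36 = 1512$)
$100799 + s = 100799 + 1512 = 102311$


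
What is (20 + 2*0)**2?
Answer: 400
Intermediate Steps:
(20 + 2*0)**2 = (20 + 0)**2 = 20**2 = 400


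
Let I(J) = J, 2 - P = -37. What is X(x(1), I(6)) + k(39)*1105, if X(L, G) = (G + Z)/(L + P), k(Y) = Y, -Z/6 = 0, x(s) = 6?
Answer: 646427/15 ≈ 43095.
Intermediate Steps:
P = 39 (P = 2 - 1*(-37) = 2 + 37 = 39)
Z = 0 (Z = -6*0 = 0)
X(L, G) = G/(39 + L) (X(L, G) = (G + 0)/(L + 39) = G/(39 + L))
X(x(1), I(6)) + k(39)*1105 = 6/(39 + 6) + 39*1105 = 6/45 + 43095 = 6*(1/45) + 43095 = 2/15 + 43095 = 646427/15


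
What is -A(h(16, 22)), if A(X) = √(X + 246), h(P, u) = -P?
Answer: -√230 ≈ -15.166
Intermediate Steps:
A(X) = √(246 + X)
-A(h(16, 22)) = -√(246 - 1*16) = -√(246 - 16) = -√230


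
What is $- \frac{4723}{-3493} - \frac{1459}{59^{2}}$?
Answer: $\frac{11344476}{12159133} \approx 0.933$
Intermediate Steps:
$- \frac{4723}{-3493} - \frac{1459}{59^{2}} = \left(-4723\right) \left(- \frac{1}{3493}\right) - \frac{1459}{3481} = \frac{4723}{3493} - \frac{1459}{3481} = \frac{11344476}{12159133}$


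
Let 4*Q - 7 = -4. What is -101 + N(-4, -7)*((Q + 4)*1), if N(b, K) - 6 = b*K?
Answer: 121/2 ≈ 60.500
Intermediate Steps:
N(b, K) = 6 + K*b (N(b, K) = 6 + b*K = 6 + K*b)
Q = ¾ (Q = 7/4 + (¼)*(-4) = 7/4 - 1 = ¾ ≈ 0.75000)
-101 + N(-4, -7)*((Q + 4)*1) = -101 + (6 - 7*(-4))*((¾ + 4)*1) = -101 + (6 + 28)*((19/4)*1) = -101 + 34*(19/4) = -101 + 323/2 = 121/2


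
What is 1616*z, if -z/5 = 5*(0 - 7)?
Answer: 282800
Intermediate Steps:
z = 175 (z = -25*(0 - 7) = -25*(-7) = -5*(-35) = 175)
1616*z = 1616*175 = 282800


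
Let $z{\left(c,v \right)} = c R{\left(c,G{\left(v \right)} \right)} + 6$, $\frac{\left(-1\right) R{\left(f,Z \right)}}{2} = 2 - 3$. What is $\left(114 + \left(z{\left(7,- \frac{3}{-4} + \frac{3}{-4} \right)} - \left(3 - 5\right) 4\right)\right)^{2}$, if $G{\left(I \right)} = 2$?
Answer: $20164$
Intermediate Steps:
$R{\left(f,Z \right)} = 2$ ($R{\left(f,Z \right)} = - 2 \left(2 - 3\right) = \left(-2\right) \left(-1\right) = 2$)
$z{\left(c,v \right)} = 6 + 2 c$ ($z{\left(c,v \right)} = c 2 + 6 = 2 c + 6 = 6 + 2 c$)
$\left(114 + \left(z{\left(7,- \frac{3}{-4} + \frac{3}{-4} \right)} - \left(3 - 5\right) 4\right)\right)^{2} = \left(114 + \left(\left(6 + 2 \cdot 7\right) - \left(3 - 5\right) 4\right)\right)^{2} = \left(114 + \left(\left(6 + 14\right) - \left(-2\right) 4\right)\right)^{2} = \left(114 + \left(20 - -8\right)\right)^{2} = \left(114 + \left(20 + 8\right)\right)^{2} = \left(114 + 28\right)^{2} = 142^{2} = 20164$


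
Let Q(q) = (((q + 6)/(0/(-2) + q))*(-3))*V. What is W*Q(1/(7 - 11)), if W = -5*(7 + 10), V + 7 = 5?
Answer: 11730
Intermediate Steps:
V = -2 (V = -7 + 5 = -2)
W = -85 (W = -5*17 = -85)
Q(q) = 6*(6 + q)/q (Q(q) = (((q + 6)/(0/(-2) + q))*(-3))*(-2) = (((6 + q)/(0*(-½) + q))*(-3))*(-2) = (((6 + q)/(0 + q))*(-3))*(-2) = (((6 + q)/q)*(-3))*(-2) = -3*(6 + q)/q*(-2) = 6*(6 + q)/q)
W*Q(1/(7 - 11)) = -85*(6 + 36/(1/(7 - 11))) = -85*(6 + 36/(1/(-4))) = -85*(6 + 36/(-¼)) = -85*(6 + 36*(-4)) = -85*(6 - 144) = -85*(-138) = 11730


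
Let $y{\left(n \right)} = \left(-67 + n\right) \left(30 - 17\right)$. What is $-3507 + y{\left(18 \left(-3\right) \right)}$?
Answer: $-5080$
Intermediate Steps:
$y{\left(n \right)} = -871 + 13 n$ ($y{\left(n \right)} = \left(-67 + n\right) 13 = -871 + 13 n$)
$-3507 + y{\left(18 \left(-3\right) \right)} = -3507 - \left(871 - 13 \cdot 18 \left(-3\right)\right) = -3507 + \left(-871 + 13 \left(-54\right)\right) = -3507 - 1573 = -5080$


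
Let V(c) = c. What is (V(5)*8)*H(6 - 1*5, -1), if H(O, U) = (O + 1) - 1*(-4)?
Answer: 240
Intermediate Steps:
H(O, U) = 5 + O (H(O, U) = (1 + O) + 4 = 5 + O)
(V(5)*8)*H(6 - 1*5, -1) = (5*8)*(5 + (6 - 1*5)) = 40*(5 + (6 - 5)) = 40*(5 + 1) = 40*6 = 240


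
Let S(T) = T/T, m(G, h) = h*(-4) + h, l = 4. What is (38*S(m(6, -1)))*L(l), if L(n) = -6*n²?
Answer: -3648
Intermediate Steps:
m(G, h) = -3*h (m(G, h) = -4*h + h = -3*h)
S(T) = 1
(38*S(m(6, -1)))*L(l) = (38*1)*(-6*4²) = 38*(-6*16) = 38*(-96) = -3648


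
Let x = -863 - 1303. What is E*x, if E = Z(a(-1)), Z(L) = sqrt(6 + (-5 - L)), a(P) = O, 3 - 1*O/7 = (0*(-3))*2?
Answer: -4332*I*sqrt(5) ≈ -9686.6*I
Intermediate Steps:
x = -2166
O = 21 (O = 21 - 7*0*(-3)*2 = 21 - 0*2 = 21 - 7*0 = 21 + 0 = 21)
a(P) = 21
Z(L) = sqrt(1 - L)
E = 2*I*sqrt(5) (E = sqrt(1 - 1*21) = sqrt(1 - 21) = sqrt(-20) = 2*I*sqrt(5) ≈ 4.4721*I)
E*x = (2*I*sqrt(5))*(-2166) = -4332*I*sqrt(5)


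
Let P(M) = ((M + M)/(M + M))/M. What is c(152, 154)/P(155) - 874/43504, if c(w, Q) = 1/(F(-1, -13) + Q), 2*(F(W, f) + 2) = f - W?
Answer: 1653879/1587896 ≈ 1.0416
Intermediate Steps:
F(W, f) = -2 + f/2 - W/2 (F(W, f) = -2 + (f - W)/2 = -2 + (f/2 - W/2) = -2 + f/2 - W/2)
P(M) = 1/M (P(M) = ((2*M)/((2*M)))/M = ((2*M)*(1/(2*M)))/M = 1/M)
c(w, Q) = 1/(-8 + Q) (c(w, Q) = 1/((-2 + (½)*(-13) - ½*(-1)) + Q) = 1/((-2 - 13/2 + ½) + Q) = 1/(-8 + Q))
c(152, 154)/P(155) - 874/43504 = 1/((-8 + 154)*(1/155)) - 874/43504 = 1/(146*(1/155)) - 874*1/43504 = (1/146)*155 - 437/21752 = 155/146 - 437/21752 = 1653879/1587896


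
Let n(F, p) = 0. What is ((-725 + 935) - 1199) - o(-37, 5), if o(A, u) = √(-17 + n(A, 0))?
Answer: -989 - I*√17 ≈ -989.0 - 4.1231*I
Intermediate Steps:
o(A, u) = I*√17 (o(A, u) = √(-17 + 0) = √(-17) = I*√17)
((-725 + 935) - 1199) - o(-37, 5) = ((-725 + 935) - 1199) - I*√17 = (210 - 1199) - I*√17 = -989 - I*√17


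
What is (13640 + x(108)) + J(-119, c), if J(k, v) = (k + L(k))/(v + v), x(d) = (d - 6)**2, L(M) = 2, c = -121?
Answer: 5818765/242 ≈ 24044.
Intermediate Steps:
x(d) = (-6 + d)**2
J(k, v) = (2 + k)/(2*v) (J(k, v) = (k + 2)/(v + v) = (2 + k)/((2*v)) = (2 + k)*(1/(2*v)) = (2 + k)/(2*v))
(13640 + x(108)) + J(-119, c) = (13640 + (-6 + 108)**2) + (1/2)*(2 - 119)/(-121) = (13640 + 102**2) + (1/2)*(-1/121)*(-117) = (13640 + 10404) + 117/242 = 24044 + 117/242 = 5818765/242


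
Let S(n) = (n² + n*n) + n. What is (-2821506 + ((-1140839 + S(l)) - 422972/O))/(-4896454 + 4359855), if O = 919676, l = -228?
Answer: 887166708738/123374305481 ≈ 7.1909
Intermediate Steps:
S(n) = n + 2*n² (S(n) = (n² + n²) + n = 2*n² + n = n + 2*n²)
(-2821506 + ((-1140839 + S(l)) - 422972/O))/(-4896454 + 4359855) = (-2821506 + ((-1140839 - 228*(1 + 2*(-228))) - 422972/919676))/(-4896454 + 4359855) = (-2821506 + ((-1140839 - 228*(1 - 456)) - 422972*1/919676))/(-536599) = (-2821506 + ((-1140839 - 228*(-455)) - 105743/229919))*(-1/536599) = (-2821506 + ((-1140839 + 103740) - 105743/229919))*(-1/536599) = (-2821506 + (-1037099 - 105743/229919))*(-1/536599) = (-2821506 - 238448870724/229919)*(-1/536599) = -887166708738/229919*(-1/536599) = 887166708738/123374305481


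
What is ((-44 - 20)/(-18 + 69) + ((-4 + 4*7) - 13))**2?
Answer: 247009/2601 ≈ 94.967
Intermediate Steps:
((-44 - 20)/(-18 + 69) + ((-4 + 4*7) - 13))**2 = (-64/51 + ((-4 + 28) - 13))**2 = (-64*1/51 + (24 - 13))**2 = (-64/51 + 11)**2 = (497/51)**2 = 247009/2601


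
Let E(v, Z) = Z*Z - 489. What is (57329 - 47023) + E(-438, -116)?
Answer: 23273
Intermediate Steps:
E(v, Z) = -489 + Z² (E(v, Z) = Z² - 489 = -489 + Z²)
(57329 - 47023) + E(-438, -116) = (57329 - 47023) + (-489 + (-116)²) = 10306 + (-489 + 13456) = 10306 + 12967 = 23273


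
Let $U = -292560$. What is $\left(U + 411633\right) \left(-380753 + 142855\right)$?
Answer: $-28327228554$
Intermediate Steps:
$\left(U + 411633\right) \left(-380753 + 142855\right) = \left(-292560 + 411633\right) \left(-380753 + 142855\right) = 119073 \left(-237898\right) = -28327228554$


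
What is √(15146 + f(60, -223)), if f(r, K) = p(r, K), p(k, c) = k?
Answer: √15206 ≈ 123.31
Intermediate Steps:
f(r, K) = r
√(15146 + f(60, -223)) = √(15146 + 60) = √15206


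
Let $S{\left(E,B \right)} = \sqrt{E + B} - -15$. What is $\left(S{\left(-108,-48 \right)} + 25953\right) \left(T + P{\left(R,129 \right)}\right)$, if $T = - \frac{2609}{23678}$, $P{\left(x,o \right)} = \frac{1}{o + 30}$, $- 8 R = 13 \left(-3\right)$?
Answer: $- \frac{1692910184}{627467} - \frac{391153 i \sqrt{39}}{1882401} \approx -2698.0 - 1.2977 i$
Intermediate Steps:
$R = \frac{39}{8}$ ($R = - \frac{13 \left(-3\right)}{8} = \left(- \frac{1}{8}\right) \left(-39\right) = \frac{39}{8} \approx 4.875$)
$S{\left(E,B \right)} = 15 + \sqrt{B + E}$ ($S{\left(E,B \right)} = \sqrt{B + E} + 15 = 15 + \sqrt{B + E}$)
$P{\left(x,o \right)} = \frac{1}{30 + o}$
$T = - \frac{2609}{23678}$ ($T = \left(-2609\right) \frac{1}{23678} = - \frac{2609}{23678} \approx -0.11019$)
$\left(S{\left(-108,-48 \right)} + 25953\right) \left(T + P{\left(R,129 \right)}\right) = \left(\left(15 + \sqrt{-48 - 108}\right) + 25953\right) \left(- \frac{2609}{23678} + \frac{1}{30 + 129}\right) = \left(\left(15 + \sqrt{-156}\right) + 25953\right) \left(- \frac{2609}{23678} + \frac{1}{159}\right) = \left(\left(15 + 2 i \sqrt{39}\right) + 25953\right) \left(- \frac{2609}{23678} + \frac{1}{159}\right) = \left(25968 + 2 i \sqrt{39}\right) \left(- \frac{391153}{3764802}\right) = - \frac{1692910184}{627467} - \frac{391153 i \sqrt{39}}{1882401}$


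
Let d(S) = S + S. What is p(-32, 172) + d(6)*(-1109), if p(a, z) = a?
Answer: -13340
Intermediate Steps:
d(S) = 2*S
p(-32, 172) + d(6)*(-1109) = -32 + (2*6)*(-1109) = -32 + 12*(-1109) = -32 - 13308 = -13340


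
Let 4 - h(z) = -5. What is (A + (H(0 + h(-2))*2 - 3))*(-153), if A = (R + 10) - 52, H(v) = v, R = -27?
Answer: 8262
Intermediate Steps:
h(z) = 9 (h(z) = 4 - 1*(-5) = 4 + 5 = 9)
A = -69 (A = (-27 + 10) - 52 = -17 - 52 = -69)
(A + (H(0 + h(-2))*2 - 3))*(-153) = (-69 + ((0 + 9)*2 - 3))*(-153) = (-69 + (9*2 - 3))*(-153) = (-69 + (18 - 3))*(-153) = (-69 + 15)*(-153) = -54*(-153) = 8262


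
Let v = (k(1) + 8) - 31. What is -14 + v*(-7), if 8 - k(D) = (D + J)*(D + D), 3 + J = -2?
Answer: 35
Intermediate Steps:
J = -5 (J = -3 - 2 = -5)
k(D) = 8 - 2*D*(-5 + D) (k(D) = 8 - (D - 5)*(D + D) = 8 - (-5 + D)*2*D = 8 - 2*D*(-5 + D))
v = -7 (v = ((8 - 2*1² + 10*1) + 8) - 31 = ((8 - 2*1 + 10) + 8) - 31 = ((8 - 2 + 10) + 8) - 31 = (16 + 8) - 31 = 24 - 31 = -7)
-14 + v*(-7) = -14 - 7*(-7) = -14 + 49 = 35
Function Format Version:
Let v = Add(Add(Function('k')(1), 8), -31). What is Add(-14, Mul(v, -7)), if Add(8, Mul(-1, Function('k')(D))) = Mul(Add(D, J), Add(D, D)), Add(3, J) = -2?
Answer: 35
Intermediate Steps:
J = -5 (J = Add(-3, -2) = -5)
Function('k')(D) = Add(8, Mul(-2, D, Add(-5, D))) (Function('k')(D) = Add(8, Mul(-1, Mul(Add(D, -5), Add(D, D)))) = Add(8, Mul(-1, Mul(Add(-5, D), Mul(2, D)))) = Add(8, Mul(-1, Mul(2, D, Add(-5, D)))) = Add(8, Mul(-2, D, Add(-5, D))))
v = -7 (v = Add(Add(Add(8, Mul(-2, Pow(1, 2)), Mul(10, 1)), 8), -31) = Add(Add(Add(8, Mul(-2, 1), 10), 8), -31) = Add(Add(Add(8, -2, 10), 8), -31) = Add(Add(16, 8), -31) = Add(24, -31) = -7)
Add(-14, Mul(v, -7)) = Add(-14, Mul(-7, -7)) = Add(-14, 49) = 35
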